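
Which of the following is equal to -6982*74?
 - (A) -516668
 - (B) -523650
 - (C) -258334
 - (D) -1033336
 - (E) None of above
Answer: A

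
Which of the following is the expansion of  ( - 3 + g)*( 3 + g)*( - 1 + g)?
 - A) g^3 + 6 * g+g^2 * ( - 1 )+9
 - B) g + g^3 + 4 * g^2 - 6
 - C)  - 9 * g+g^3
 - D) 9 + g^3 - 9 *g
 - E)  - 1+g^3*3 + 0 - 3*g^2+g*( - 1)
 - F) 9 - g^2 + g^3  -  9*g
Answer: F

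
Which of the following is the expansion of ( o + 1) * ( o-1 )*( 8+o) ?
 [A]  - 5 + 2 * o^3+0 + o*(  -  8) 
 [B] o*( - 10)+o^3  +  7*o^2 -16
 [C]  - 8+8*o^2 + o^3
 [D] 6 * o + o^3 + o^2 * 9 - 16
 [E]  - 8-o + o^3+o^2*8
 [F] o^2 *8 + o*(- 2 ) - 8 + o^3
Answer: E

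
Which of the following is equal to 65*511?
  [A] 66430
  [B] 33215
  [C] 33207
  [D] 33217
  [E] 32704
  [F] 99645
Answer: B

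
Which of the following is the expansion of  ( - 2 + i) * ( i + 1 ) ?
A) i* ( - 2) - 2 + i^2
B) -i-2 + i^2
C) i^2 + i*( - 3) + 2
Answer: B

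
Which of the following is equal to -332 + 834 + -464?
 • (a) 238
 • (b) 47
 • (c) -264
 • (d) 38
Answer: d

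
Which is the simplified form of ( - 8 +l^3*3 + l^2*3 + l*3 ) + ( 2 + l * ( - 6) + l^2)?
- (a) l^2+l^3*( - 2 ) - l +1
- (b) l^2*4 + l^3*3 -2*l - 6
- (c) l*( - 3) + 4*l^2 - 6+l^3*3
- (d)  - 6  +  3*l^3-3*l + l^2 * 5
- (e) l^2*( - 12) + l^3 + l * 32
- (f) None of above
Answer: c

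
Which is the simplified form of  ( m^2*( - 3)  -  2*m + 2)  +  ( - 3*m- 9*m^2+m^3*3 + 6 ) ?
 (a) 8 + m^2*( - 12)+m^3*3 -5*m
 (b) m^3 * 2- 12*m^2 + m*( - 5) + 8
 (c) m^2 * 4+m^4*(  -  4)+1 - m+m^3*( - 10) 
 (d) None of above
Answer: a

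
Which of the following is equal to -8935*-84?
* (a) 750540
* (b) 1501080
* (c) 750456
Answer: a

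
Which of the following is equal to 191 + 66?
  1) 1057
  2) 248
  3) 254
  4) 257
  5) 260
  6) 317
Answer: 4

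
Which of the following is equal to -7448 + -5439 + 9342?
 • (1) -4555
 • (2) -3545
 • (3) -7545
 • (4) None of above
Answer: 2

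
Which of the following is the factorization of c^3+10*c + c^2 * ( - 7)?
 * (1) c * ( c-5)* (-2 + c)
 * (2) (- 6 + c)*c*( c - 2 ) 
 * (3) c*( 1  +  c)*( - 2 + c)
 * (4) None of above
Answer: 1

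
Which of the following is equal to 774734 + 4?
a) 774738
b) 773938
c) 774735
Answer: a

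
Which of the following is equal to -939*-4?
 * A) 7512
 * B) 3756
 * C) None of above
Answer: B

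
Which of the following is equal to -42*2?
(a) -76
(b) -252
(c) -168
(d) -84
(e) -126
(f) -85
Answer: d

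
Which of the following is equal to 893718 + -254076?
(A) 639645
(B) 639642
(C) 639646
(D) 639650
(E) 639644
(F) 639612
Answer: B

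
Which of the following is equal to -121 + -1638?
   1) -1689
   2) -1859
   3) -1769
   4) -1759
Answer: 4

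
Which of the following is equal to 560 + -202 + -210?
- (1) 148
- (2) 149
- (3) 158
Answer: 1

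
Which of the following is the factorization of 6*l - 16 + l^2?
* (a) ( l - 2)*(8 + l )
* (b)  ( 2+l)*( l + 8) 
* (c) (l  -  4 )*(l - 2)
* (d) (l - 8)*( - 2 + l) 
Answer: a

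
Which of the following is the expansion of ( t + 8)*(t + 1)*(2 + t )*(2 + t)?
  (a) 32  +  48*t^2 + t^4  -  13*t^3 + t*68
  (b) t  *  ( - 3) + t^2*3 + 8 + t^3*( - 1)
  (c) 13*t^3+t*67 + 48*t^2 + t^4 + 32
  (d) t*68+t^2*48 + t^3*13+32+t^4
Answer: d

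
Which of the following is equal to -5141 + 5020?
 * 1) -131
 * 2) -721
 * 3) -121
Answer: 3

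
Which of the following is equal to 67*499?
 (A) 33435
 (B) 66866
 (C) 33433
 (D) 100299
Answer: C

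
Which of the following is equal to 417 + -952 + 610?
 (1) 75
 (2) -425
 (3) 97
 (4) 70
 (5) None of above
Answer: 1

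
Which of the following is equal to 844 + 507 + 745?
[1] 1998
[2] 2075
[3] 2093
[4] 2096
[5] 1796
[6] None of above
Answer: 4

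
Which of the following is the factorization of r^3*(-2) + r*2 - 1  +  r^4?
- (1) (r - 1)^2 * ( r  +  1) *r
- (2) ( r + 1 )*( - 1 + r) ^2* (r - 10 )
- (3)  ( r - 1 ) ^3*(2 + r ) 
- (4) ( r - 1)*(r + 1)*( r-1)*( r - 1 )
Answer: 4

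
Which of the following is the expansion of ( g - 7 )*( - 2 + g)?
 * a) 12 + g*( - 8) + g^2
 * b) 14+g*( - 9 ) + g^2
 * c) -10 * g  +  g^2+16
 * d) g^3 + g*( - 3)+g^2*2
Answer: b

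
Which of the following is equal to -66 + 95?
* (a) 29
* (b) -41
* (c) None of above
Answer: a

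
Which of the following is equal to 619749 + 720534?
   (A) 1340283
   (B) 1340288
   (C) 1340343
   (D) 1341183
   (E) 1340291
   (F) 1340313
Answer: A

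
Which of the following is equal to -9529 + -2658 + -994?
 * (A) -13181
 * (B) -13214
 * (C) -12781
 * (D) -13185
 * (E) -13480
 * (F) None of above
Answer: A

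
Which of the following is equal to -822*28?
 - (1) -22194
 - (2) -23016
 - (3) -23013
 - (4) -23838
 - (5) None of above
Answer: 2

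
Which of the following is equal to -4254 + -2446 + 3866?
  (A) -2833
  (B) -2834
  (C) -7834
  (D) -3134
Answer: B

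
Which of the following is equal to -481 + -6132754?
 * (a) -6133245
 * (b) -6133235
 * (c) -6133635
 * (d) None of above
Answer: b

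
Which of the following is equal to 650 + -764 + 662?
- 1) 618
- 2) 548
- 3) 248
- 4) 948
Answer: 2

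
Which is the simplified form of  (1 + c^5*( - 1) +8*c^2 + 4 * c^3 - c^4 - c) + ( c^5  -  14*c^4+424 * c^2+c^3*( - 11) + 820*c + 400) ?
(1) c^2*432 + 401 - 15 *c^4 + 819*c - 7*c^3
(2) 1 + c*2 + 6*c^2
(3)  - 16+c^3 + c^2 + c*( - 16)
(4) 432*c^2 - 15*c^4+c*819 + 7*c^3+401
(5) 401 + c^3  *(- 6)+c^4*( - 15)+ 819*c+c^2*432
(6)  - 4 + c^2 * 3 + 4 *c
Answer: 1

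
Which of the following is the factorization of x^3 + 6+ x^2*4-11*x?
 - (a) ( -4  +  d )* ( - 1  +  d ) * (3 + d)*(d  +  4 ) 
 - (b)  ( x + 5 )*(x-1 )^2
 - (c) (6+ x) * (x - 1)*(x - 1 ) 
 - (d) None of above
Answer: c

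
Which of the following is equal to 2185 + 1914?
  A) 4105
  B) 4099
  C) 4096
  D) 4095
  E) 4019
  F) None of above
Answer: B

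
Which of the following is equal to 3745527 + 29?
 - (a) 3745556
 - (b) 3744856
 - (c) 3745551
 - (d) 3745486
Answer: a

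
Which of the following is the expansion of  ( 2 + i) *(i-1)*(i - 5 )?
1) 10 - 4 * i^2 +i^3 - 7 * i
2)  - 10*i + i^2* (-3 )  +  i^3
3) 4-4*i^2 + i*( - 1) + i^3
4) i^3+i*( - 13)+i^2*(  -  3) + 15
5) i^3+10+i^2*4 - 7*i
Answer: 1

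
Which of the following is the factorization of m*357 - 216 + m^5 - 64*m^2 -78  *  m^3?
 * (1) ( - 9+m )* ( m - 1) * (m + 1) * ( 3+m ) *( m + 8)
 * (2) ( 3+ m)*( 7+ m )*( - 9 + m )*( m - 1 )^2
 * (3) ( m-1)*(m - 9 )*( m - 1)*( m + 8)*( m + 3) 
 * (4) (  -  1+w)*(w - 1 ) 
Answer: 3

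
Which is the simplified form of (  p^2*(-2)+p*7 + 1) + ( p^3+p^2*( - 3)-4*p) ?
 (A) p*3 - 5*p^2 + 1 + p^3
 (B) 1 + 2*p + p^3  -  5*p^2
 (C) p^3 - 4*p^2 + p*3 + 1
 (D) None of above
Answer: A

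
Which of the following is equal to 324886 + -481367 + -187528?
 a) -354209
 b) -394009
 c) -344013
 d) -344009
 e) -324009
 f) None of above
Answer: d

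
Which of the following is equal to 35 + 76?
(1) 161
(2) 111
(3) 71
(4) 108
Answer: 2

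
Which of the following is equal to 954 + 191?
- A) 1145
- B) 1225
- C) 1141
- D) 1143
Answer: A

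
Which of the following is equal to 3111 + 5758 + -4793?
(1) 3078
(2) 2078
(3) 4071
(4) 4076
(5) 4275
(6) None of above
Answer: 4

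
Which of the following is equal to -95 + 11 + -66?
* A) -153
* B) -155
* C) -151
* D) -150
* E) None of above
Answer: D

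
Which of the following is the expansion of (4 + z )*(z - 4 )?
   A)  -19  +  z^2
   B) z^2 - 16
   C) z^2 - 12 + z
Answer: B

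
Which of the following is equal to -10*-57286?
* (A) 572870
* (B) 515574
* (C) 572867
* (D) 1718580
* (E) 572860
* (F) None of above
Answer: E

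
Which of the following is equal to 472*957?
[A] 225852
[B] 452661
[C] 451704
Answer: C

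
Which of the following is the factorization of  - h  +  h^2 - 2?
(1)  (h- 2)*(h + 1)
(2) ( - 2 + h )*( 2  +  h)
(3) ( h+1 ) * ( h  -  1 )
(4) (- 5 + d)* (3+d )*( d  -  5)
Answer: 1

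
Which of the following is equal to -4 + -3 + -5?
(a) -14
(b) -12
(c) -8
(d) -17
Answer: b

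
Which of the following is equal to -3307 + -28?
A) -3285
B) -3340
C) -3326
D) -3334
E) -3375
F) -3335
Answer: F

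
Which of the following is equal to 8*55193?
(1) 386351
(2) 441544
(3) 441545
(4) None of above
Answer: 2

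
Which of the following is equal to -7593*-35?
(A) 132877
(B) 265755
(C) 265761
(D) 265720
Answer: B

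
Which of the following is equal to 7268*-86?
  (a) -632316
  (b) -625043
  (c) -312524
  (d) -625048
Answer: d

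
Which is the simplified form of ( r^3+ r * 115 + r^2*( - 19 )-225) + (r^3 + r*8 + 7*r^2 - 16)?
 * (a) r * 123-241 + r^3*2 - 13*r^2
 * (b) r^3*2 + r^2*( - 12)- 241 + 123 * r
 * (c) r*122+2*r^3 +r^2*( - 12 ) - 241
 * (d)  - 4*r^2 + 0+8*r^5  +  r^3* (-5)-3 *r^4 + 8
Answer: b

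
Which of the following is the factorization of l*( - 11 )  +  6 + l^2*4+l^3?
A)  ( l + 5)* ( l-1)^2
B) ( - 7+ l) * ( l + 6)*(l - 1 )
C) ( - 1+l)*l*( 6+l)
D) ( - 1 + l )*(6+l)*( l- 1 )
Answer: D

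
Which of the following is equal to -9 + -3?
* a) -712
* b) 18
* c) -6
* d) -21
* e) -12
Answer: e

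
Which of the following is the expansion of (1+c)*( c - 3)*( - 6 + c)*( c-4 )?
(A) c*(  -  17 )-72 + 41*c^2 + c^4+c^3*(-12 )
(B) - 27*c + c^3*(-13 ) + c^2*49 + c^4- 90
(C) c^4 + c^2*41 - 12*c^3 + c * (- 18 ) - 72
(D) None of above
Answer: C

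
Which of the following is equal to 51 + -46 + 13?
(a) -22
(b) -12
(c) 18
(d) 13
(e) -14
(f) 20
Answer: c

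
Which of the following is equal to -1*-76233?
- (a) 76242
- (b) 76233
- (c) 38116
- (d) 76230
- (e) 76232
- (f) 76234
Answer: b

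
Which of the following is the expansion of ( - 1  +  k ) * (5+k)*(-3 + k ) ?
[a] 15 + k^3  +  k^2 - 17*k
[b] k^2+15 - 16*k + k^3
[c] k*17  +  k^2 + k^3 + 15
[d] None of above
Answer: a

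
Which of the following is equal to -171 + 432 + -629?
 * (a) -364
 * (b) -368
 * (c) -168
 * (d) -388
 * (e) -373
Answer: b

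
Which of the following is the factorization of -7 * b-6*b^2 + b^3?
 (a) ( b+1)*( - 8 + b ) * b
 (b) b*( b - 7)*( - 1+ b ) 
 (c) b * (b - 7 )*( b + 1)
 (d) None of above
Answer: c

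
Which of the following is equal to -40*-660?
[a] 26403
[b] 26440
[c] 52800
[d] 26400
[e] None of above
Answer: d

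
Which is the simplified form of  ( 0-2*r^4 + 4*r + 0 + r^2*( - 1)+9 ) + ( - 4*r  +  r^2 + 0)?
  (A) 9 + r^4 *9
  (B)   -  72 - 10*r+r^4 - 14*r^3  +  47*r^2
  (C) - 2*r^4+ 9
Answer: C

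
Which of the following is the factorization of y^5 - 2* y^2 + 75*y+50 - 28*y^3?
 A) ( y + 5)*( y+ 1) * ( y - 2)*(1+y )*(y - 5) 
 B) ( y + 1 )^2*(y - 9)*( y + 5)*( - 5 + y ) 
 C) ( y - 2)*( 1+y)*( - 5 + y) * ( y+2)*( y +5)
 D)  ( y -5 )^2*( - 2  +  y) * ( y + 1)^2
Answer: A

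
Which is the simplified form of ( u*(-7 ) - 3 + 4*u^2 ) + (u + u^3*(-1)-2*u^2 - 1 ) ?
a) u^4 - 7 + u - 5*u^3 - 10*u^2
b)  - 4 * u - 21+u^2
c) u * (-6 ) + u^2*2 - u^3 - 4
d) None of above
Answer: c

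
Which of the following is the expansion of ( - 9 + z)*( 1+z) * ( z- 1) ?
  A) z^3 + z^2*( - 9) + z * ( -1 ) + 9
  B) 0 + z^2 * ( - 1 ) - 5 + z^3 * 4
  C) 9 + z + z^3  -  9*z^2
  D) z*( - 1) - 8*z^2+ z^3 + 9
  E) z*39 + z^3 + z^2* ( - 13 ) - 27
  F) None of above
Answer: A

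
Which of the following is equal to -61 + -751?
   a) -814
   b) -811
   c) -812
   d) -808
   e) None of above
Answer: c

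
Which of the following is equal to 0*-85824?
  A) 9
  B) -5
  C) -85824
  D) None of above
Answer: D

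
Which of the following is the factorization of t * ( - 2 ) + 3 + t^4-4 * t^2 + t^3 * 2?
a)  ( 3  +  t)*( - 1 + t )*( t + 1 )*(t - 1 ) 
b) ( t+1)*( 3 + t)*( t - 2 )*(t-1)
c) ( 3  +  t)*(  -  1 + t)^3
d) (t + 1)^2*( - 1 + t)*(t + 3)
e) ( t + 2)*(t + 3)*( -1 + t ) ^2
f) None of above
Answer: a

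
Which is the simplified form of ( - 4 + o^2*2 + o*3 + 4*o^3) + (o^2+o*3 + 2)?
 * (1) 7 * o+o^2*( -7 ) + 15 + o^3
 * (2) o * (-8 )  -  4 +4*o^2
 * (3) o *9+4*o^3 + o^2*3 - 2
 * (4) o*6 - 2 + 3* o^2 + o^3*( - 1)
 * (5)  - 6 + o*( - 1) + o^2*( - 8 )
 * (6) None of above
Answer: 6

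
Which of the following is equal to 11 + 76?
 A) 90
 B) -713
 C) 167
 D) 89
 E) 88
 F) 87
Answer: F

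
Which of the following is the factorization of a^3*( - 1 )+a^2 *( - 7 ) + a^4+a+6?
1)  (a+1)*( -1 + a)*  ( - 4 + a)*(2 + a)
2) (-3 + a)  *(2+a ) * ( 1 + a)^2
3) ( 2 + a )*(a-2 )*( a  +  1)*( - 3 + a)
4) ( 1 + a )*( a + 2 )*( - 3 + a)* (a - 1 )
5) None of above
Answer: 4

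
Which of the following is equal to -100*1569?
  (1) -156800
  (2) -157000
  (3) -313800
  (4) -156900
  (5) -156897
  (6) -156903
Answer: 4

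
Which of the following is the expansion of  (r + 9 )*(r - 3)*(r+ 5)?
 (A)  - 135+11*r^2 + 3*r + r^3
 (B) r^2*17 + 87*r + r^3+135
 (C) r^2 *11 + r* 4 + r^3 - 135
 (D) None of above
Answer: A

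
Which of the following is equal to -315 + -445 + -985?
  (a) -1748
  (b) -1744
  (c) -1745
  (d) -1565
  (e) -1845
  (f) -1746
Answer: c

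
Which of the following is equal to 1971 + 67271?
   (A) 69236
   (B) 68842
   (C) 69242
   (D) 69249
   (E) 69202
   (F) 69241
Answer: C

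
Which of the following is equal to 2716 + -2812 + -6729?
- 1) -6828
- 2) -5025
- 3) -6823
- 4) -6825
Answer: 4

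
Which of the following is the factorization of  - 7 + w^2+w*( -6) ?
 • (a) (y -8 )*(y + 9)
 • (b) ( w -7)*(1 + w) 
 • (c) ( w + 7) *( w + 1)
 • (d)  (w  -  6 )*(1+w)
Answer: b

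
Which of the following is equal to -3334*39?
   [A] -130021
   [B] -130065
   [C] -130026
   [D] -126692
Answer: C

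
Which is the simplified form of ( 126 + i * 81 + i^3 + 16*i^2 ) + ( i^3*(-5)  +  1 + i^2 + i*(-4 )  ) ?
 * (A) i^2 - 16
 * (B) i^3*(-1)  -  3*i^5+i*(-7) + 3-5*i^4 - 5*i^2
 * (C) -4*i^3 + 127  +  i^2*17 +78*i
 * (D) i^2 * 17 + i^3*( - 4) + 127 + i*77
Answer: D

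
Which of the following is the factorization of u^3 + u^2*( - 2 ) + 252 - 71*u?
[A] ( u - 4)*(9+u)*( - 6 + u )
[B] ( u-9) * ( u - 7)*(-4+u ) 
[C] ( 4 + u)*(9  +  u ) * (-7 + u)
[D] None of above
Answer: D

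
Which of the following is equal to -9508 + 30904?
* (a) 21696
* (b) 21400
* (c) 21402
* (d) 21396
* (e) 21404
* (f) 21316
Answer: d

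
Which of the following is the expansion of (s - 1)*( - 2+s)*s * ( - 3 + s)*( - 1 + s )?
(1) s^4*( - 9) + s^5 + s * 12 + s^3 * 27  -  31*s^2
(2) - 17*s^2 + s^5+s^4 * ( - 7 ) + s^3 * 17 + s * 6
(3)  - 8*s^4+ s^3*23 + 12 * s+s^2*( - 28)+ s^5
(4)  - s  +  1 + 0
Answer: 2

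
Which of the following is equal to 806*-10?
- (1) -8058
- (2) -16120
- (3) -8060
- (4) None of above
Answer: 3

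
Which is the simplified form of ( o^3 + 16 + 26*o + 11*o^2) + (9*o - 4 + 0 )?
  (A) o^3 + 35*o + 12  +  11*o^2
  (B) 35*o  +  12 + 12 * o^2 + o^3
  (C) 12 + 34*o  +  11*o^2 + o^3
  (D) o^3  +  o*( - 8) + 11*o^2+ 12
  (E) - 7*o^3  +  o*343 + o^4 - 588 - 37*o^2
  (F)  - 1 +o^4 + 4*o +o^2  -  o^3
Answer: A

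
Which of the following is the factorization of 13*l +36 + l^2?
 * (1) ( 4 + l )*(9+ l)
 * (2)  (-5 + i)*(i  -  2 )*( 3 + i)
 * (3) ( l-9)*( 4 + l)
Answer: 1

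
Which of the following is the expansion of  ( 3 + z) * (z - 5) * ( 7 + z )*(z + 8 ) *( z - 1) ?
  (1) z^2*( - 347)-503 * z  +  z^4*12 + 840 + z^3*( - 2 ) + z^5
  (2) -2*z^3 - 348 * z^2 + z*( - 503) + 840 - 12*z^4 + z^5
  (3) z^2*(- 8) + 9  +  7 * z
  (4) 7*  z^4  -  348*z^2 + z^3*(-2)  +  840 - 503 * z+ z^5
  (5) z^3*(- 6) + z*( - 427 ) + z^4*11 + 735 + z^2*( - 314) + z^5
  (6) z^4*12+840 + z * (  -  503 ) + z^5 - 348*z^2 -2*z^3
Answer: 6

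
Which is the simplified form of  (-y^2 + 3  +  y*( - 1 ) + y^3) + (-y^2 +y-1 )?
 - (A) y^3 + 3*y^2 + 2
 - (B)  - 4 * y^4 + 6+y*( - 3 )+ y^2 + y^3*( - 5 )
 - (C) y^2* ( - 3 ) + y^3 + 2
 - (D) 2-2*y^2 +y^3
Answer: D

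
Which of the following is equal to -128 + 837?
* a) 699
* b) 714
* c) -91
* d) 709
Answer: d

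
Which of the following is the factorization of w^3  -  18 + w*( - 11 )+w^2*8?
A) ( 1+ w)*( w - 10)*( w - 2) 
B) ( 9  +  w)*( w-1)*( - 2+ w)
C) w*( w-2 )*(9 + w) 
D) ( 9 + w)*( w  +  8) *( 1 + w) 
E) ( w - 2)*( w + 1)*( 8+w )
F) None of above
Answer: F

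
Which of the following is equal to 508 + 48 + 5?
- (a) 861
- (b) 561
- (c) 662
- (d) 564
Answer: b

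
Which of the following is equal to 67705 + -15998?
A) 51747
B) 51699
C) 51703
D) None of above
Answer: D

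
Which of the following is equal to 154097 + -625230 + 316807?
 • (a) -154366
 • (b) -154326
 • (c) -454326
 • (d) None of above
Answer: b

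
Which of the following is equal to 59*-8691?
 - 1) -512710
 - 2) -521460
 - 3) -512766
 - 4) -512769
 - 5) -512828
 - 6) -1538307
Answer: 4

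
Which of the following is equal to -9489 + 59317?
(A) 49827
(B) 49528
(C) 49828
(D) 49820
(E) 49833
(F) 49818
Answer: C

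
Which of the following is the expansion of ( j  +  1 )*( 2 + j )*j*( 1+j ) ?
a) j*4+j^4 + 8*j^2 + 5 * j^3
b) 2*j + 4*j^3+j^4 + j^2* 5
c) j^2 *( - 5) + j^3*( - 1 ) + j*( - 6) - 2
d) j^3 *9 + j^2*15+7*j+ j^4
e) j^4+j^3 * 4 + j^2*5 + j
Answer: b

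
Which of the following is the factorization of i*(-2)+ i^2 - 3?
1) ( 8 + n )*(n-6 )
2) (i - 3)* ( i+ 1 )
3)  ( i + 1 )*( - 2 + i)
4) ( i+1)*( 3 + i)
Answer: 2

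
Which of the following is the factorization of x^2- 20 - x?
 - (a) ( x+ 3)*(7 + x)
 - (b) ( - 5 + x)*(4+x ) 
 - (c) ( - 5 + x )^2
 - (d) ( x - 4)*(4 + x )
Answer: b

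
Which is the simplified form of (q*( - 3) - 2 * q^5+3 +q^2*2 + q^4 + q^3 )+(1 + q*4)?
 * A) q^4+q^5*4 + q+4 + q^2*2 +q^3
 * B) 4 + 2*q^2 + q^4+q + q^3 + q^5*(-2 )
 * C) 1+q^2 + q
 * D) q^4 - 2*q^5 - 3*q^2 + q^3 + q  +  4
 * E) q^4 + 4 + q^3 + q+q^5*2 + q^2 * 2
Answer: B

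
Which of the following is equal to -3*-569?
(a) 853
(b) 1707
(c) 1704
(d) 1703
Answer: b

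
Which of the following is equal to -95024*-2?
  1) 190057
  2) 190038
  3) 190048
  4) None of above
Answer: 3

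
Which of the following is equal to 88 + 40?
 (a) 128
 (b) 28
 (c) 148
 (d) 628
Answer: a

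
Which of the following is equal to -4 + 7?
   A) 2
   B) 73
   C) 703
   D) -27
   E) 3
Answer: E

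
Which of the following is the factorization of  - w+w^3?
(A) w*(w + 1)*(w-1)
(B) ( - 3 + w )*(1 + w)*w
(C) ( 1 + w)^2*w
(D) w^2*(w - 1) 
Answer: A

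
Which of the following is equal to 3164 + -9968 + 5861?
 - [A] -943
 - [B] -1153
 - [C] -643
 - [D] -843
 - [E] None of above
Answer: A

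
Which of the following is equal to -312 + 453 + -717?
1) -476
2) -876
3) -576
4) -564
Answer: 3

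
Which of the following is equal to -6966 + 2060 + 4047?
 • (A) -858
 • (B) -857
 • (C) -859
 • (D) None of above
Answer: C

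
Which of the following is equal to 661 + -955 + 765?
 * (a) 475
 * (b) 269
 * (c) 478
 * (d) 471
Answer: d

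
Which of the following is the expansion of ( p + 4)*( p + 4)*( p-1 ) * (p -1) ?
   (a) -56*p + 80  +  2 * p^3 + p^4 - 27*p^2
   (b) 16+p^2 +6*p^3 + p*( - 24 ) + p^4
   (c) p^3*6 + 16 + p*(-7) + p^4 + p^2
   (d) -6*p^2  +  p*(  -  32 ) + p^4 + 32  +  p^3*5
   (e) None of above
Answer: b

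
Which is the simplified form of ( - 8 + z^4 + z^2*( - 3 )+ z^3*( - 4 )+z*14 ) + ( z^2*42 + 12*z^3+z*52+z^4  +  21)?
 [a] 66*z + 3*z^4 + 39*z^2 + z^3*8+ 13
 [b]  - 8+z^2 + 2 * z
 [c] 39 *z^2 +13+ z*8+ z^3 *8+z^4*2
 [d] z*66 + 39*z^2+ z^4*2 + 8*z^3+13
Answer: d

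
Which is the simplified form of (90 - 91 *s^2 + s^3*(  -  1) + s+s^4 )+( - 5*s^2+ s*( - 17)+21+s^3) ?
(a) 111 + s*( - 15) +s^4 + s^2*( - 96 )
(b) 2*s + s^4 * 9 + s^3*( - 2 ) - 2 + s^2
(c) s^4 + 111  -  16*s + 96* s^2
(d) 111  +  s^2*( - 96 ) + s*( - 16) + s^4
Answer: d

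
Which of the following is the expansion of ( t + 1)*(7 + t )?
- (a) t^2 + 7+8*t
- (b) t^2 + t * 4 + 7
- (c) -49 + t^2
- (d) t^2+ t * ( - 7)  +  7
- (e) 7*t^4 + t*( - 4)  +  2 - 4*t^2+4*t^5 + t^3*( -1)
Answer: a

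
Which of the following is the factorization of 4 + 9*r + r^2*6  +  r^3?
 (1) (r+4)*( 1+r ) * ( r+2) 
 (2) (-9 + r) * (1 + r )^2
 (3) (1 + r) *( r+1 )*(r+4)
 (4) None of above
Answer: 3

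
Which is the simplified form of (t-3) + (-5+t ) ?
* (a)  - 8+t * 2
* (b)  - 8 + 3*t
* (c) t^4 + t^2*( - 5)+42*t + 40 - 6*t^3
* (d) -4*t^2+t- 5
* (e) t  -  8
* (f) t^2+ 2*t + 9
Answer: a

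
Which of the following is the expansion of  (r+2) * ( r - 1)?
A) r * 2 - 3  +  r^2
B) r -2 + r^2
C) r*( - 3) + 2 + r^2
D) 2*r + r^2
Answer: B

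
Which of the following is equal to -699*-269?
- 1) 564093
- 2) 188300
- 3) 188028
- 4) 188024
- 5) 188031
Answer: 5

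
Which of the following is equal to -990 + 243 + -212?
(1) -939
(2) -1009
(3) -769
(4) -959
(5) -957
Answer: 4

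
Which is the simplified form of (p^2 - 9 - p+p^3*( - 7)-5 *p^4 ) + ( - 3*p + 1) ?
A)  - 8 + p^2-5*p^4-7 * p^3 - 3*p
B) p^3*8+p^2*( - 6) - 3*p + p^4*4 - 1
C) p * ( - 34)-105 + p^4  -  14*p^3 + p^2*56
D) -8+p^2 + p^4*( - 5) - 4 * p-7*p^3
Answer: D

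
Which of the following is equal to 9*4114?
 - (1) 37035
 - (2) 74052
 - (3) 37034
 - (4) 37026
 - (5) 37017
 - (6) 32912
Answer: 4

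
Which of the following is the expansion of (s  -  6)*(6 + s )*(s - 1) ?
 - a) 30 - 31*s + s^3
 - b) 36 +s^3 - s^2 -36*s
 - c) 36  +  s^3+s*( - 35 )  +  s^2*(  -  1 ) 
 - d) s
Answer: b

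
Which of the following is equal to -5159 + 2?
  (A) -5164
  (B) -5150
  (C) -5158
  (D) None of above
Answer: D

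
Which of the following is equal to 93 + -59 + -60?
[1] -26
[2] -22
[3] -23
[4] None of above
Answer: 1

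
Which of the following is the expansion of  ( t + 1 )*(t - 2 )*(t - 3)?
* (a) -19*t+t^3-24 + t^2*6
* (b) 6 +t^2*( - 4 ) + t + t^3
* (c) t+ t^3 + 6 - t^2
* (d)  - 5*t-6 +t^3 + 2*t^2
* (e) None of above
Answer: b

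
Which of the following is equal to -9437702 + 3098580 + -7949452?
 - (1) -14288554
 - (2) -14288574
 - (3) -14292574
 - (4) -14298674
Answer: 2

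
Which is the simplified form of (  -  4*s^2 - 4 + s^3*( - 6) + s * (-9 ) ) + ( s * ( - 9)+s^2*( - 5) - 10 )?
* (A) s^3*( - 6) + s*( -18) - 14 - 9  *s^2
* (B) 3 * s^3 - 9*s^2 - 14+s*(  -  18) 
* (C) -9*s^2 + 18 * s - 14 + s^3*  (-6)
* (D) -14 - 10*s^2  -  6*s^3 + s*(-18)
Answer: A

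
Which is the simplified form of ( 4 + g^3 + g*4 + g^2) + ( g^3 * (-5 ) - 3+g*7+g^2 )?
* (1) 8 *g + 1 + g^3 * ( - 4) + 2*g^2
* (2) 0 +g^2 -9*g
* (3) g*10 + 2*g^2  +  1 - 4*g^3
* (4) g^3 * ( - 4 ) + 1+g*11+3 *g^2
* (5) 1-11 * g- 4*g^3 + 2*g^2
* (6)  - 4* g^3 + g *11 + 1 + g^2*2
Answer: 6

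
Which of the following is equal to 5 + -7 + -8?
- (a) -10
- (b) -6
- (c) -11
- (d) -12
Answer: a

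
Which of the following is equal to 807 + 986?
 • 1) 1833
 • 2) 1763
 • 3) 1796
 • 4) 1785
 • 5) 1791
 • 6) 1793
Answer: 6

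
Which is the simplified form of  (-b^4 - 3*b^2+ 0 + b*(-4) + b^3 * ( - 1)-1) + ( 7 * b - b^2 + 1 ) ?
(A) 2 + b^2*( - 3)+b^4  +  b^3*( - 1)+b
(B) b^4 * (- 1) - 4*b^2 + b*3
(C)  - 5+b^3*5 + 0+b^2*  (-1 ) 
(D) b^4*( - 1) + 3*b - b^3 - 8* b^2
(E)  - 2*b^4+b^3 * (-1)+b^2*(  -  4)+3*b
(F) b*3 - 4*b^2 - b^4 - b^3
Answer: F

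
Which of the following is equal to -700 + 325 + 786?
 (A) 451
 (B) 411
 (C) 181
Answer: B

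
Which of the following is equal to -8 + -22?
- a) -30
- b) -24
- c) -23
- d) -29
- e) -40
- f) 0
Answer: a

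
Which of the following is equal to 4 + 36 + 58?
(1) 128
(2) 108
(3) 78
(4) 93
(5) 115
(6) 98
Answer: 6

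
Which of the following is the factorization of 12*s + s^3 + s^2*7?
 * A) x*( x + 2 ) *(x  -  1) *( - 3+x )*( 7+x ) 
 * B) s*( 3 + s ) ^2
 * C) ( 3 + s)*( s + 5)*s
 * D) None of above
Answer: D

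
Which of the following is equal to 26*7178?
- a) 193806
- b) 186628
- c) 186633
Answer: b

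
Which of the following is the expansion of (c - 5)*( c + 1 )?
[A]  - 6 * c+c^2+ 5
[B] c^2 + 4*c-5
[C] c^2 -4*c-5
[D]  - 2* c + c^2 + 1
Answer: C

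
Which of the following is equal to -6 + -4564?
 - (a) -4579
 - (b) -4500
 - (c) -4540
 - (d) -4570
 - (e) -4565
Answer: d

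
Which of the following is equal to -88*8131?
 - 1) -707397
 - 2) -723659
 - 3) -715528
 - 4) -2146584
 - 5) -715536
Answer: 3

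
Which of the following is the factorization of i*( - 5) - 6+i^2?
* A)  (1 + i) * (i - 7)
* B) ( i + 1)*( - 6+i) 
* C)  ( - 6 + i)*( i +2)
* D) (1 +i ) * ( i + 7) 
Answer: B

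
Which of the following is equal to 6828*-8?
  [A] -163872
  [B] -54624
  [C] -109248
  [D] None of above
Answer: B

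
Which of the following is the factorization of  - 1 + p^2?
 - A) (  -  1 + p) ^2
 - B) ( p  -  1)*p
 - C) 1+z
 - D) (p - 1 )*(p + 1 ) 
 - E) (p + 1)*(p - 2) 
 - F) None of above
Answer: D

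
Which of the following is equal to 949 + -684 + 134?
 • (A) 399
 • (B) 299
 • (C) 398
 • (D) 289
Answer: A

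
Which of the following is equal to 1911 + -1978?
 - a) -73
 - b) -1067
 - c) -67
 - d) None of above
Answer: c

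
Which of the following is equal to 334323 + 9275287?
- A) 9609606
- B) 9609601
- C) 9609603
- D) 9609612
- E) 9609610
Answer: E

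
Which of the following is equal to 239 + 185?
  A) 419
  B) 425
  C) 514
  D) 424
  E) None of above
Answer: D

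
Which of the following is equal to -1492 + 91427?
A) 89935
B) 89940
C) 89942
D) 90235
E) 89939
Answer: A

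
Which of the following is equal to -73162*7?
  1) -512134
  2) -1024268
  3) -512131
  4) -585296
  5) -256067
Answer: 1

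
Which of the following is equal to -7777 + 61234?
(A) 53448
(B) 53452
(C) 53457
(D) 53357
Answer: C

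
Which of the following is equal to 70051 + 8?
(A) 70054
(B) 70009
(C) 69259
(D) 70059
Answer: D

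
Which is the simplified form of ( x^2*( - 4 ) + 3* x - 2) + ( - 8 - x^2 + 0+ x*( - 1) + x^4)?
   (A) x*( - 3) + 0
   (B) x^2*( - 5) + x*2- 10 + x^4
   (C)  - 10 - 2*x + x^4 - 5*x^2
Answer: B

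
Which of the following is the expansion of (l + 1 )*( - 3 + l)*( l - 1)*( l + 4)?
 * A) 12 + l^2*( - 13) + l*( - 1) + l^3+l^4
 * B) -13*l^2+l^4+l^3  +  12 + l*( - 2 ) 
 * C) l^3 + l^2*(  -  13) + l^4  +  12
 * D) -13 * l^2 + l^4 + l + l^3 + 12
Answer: A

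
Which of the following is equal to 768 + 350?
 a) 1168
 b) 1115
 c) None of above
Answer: c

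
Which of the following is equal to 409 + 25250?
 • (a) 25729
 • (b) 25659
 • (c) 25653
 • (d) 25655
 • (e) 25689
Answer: b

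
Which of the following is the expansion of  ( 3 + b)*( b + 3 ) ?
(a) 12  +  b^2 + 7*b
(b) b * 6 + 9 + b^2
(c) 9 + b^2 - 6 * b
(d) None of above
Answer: b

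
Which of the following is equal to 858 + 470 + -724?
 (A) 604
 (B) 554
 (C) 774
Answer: A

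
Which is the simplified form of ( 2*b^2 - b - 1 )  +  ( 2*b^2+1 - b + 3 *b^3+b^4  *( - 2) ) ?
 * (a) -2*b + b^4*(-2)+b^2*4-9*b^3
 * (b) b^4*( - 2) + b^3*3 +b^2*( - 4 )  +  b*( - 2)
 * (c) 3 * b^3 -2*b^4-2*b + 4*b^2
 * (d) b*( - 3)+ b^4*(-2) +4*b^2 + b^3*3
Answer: c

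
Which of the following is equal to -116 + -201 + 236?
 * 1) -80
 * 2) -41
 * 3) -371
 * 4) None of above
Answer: 4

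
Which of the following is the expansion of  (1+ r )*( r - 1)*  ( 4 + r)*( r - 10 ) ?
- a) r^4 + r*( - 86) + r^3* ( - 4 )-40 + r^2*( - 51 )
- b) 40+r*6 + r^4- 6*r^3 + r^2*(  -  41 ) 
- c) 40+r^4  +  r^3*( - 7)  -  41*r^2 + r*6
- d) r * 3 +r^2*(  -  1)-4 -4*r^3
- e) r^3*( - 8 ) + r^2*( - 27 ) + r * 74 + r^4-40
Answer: b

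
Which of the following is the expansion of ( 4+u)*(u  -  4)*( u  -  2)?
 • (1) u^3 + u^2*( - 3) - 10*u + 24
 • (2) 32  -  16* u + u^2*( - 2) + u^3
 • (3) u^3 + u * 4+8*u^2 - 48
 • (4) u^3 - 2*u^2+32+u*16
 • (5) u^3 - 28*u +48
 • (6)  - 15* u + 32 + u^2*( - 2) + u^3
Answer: 2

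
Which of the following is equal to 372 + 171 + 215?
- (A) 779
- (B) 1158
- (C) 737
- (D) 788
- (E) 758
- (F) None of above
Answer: E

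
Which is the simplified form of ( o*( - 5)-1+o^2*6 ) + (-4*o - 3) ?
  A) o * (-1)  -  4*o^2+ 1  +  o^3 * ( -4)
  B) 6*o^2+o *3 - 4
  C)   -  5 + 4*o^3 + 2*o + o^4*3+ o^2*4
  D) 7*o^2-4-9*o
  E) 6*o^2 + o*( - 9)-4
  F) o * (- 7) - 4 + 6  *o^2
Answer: E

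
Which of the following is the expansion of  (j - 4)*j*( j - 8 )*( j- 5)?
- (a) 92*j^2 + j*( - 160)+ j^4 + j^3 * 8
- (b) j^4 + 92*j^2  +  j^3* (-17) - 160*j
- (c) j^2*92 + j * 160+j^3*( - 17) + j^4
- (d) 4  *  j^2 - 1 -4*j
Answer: b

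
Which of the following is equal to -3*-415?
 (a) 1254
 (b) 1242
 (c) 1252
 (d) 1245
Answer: d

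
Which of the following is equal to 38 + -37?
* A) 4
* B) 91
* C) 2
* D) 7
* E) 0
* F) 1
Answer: F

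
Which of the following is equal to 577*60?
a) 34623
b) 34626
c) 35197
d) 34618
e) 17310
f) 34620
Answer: f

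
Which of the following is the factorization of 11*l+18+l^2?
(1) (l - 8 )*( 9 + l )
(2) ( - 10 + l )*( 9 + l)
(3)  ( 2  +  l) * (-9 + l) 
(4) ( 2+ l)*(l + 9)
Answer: 4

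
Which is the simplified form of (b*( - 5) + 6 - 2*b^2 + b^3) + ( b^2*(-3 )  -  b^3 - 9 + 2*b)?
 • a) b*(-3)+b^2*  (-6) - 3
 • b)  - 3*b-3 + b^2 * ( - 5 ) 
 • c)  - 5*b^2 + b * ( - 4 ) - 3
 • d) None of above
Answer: b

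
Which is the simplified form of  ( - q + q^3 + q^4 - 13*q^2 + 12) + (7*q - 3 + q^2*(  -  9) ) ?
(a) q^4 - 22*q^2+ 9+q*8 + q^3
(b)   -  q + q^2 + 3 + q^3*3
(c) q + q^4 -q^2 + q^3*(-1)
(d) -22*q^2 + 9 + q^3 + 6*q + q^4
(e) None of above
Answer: d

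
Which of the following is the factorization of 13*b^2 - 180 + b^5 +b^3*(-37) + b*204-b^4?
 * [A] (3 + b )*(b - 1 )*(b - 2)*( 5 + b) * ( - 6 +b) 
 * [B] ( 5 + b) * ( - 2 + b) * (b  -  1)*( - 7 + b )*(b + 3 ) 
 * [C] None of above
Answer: A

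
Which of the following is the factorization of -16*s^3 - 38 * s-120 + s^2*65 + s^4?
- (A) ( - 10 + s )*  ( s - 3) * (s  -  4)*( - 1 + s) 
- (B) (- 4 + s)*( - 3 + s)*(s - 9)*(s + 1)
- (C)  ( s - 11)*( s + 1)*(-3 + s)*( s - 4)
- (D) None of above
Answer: D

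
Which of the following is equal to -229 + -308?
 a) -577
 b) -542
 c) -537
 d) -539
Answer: c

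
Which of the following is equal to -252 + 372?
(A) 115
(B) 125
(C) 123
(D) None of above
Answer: D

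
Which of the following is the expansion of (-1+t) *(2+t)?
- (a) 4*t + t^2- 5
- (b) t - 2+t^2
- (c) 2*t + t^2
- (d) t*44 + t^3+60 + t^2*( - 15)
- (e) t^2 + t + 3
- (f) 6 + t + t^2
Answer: b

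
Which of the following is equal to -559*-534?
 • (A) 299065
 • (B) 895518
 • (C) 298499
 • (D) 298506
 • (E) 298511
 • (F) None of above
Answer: D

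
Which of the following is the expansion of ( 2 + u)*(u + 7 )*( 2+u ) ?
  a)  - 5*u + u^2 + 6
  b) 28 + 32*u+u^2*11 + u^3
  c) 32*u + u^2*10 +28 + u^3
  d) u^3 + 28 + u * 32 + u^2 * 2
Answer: b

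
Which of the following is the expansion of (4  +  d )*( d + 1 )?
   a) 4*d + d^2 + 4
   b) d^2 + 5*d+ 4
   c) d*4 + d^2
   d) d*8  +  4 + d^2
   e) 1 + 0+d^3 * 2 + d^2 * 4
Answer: b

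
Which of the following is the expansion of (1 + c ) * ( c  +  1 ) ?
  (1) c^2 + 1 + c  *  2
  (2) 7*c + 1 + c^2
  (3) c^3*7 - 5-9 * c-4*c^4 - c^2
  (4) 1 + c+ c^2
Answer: 1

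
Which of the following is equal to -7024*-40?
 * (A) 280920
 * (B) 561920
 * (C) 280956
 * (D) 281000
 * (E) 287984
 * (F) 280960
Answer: F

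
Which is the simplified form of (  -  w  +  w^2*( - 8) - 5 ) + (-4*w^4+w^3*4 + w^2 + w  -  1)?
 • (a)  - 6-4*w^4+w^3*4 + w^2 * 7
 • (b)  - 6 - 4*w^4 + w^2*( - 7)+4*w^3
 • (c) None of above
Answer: b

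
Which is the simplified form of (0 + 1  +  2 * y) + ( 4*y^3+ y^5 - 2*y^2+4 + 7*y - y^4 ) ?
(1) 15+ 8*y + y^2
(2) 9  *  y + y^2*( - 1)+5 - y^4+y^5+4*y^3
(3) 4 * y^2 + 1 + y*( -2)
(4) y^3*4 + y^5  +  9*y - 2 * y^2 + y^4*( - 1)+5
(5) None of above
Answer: 4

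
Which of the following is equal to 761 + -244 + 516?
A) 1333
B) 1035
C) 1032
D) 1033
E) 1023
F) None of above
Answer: D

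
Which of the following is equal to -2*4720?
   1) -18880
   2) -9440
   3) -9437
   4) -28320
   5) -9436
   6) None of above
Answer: 2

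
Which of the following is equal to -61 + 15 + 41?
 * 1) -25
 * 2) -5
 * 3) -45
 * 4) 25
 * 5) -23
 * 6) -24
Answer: 2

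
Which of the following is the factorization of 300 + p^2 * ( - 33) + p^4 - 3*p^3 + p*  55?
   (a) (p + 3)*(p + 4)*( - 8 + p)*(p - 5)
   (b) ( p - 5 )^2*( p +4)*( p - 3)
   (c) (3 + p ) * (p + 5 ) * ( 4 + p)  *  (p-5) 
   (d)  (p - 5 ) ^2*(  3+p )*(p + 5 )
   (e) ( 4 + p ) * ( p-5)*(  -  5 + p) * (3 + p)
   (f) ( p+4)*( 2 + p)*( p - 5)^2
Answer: e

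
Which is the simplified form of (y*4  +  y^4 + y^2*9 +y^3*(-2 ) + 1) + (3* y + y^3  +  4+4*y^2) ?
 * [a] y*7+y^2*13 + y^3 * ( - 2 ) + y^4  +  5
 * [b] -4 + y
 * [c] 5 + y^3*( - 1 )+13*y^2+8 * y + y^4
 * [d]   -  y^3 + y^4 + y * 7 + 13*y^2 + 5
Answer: d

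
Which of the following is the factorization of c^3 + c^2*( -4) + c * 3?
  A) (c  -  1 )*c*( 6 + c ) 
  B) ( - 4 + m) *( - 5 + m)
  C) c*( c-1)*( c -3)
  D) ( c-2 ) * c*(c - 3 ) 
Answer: C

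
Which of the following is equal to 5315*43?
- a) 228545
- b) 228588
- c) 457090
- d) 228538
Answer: a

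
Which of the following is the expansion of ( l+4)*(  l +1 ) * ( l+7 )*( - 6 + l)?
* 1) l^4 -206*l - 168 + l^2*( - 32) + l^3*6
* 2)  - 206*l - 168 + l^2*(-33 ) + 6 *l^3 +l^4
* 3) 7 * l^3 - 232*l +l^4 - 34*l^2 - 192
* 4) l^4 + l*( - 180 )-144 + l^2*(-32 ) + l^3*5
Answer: 2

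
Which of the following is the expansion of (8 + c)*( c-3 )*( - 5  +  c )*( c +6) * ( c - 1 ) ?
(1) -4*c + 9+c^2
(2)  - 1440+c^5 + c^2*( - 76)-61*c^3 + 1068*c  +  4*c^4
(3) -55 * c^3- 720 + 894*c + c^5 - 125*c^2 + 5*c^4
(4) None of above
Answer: 3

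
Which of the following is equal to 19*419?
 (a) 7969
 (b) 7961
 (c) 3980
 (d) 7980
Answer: b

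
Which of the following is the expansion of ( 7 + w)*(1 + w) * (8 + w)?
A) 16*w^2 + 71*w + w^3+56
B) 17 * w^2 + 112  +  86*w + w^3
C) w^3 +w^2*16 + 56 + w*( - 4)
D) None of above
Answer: A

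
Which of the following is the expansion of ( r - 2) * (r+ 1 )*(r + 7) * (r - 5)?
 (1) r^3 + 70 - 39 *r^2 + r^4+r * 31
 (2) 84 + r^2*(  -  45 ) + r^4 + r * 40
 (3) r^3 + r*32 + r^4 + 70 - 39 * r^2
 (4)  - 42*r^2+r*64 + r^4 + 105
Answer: 1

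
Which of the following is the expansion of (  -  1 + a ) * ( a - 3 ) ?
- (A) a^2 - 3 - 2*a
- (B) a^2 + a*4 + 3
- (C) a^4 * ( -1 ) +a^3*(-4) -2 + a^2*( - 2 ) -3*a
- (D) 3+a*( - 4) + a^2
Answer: D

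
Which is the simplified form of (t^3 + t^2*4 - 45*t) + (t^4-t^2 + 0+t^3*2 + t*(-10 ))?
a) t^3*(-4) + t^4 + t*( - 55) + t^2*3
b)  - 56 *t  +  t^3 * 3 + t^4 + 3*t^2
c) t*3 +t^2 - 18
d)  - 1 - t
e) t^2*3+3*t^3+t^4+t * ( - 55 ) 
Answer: e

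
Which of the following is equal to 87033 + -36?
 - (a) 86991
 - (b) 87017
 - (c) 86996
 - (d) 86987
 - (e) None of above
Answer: e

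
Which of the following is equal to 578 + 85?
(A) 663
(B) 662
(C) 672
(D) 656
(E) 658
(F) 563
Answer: A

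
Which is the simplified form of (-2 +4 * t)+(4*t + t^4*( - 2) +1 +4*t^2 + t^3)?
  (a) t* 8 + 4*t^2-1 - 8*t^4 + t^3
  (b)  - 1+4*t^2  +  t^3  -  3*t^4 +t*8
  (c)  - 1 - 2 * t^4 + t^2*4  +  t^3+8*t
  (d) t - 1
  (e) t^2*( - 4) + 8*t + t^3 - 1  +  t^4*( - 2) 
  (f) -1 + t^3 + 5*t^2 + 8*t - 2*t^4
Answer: c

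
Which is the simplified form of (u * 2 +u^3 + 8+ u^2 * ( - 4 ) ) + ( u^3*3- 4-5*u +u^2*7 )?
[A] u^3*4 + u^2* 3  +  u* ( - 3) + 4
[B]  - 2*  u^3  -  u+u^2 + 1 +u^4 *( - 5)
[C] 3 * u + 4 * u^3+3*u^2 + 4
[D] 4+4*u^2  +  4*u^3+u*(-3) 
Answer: A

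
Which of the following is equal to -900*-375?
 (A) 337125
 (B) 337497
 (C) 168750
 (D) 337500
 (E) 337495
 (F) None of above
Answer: D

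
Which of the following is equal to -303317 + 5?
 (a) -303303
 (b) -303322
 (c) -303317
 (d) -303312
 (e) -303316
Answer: d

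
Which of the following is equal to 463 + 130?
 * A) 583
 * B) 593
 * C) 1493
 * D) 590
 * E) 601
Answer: B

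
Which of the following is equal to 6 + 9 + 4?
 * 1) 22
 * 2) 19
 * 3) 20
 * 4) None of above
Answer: 2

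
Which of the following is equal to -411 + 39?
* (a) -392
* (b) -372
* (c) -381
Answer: b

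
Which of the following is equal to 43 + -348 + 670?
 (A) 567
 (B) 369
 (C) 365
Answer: C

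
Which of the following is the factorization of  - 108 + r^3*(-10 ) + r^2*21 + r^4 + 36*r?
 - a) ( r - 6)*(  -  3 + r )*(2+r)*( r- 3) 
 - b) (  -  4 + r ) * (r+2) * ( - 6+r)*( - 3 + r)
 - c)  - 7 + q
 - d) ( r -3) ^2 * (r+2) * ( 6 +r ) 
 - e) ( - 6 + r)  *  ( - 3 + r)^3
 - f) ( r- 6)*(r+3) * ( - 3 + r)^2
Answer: a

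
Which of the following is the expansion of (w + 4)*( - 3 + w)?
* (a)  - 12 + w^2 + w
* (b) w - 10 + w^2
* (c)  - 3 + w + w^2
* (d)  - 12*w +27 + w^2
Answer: a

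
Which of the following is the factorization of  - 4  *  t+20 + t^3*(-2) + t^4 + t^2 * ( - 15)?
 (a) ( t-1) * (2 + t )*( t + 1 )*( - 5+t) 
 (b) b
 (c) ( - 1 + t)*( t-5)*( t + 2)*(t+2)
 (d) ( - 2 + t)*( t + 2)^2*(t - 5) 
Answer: c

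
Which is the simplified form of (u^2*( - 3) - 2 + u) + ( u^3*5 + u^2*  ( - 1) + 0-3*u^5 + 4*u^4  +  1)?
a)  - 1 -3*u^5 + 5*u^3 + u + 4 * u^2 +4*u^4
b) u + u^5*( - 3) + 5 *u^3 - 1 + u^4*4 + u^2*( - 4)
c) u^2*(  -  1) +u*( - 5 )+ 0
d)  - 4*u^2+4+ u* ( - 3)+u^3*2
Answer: b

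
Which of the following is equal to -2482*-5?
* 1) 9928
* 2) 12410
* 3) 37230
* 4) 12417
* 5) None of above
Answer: 2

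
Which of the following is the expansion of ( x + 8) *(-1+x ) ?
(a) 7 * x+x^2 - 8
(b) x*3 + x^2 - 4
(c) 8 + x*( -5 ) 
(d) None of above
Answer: a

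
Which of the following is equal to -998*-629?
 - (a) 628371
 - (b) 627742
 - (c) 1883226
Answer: b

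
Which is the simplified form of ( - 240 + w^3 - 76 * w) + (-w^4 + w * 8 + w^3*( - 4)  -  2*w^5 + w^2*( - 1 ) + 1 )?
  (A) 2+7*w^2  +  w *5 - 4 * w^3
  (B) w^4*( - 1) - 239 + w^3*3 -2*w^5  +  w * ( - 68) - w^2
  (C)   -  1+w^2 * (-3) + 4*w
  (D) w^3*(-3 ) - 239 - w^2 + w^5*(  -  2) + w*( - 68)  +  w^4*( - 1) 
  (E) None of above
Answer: D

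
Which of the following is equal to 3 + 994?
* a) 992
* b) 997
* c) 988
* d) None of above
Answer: b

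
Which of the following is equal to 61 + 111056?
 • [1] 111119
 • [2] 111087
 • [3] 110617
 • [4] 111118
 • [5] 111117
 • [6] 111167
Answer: 5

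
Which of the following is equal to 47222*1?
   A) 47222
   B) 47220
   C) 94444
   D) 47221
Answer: A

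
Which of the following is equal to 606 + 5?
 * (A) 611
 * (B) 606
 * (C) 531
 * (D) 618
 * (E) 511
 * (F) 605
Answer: A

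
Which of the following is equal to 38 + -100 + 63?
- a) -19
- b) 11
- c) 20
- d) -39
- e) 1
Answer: e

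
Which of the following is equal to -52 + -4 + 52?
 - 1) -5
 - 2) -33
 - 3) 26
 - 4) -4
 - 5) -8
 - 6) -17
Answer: 4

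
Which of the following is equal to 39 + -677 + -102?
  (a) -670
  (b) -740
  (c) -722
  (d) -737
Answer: b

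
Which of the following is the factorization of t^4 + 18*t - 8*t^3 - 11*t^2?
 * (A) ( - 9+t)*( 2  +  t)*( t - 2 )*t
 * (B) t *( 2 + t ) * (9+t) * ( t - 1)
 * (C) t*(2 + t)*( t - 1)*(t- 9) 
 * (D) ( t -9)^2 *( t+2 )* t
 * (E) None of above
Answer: C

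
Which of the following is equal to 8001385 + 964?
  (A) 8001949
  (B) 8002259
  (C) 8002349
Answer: C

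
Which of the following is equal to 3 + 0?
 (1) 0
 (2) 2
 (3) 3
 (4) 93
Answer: 3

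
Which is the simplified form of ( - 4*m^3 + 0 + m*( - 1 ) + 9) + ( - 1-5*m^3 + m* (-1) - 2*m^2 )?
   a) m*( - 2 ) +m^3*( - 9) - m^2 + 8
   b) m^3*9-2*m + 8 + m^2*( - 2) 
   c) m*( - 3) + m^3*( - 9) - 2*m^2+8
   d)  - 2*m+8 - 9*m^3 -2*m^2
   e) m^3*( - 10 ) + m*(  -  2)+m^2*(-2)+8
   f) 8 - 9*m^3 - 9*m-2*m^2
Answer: d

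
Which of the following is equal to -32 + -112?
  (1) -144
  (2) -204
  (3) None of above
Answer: 1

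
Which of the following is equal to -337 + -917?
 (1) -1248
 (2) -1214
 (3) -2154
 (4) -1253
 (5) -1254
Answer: 5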